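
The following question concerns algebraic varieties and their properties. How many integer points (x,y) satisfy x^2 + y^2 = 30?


Systematically check integer values of x where x^2 <= 30.
For each valid x, check if 30 - x^2 is a perfect square.
Total integer solutions found: 0

0


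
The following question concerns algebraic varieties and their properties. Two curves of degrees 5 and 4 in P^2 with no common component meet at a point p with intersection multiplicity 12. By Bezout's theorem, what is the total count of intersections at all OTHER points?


By Bezout's theorem, the total intersection number is d1 * d2.
Total = 5 * 4 = 20
Intersection multiplicity at p = 12
Remaining intersections = 20 - 12 = 8

8


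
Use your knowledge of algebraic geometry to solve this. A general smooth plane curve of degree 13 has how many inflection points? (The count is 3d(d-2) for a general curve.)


For a general smooth plane curve C of degree d, the inflection points are
the intersection of C with its Hessian curve, which has degree 3(d-2).
By Bezout, the total intersection number is d * 3(d-2) = 13 * 33 = 429.
For a general curve every flex is ordinary, so each contributes
multiplicity 1 to C·Hess(C), and the number of distinct inflection
points is 3d(d-2).
Inflection points = 3*13*(13-2) = 3*13*11 = 429

429


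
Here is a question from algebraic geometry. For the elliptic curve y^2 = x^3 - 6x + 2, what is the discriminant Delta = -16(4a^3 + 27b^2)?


Compute each component:
4a^3 = 4*(-6)^3 = 4*(-216) = -864
27b^2 = 27*2^2 = 27*4 = 108
4a^3 + 27b^2 = -864 + 108 = -756
Delta = -16*(-756) = 12096

12096


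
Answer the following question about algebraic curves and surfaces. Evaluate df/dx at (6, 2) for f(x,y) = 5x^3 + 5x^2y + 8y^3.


df/dx = 3*5*x^2 + 2*5*x^1*y
At (6,2): 3*5*6^2 + 2*5*6^1*2
= 540 + 120
= 660

660


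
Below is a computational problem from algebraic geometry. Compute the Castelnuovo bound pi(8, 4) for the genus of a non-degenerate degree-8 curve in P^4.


Castelnuovo's bound: write d - 1 = m(r-1) + epsilon with 0 <= epsilon < r-1.
d - 1 = 8 - 1 = 7
r - 1 = 4 - 1 = 3
7 = 2*3 + 1, so m = 2, epsilon = 1
pi(d, r) = m(m-1)(r-1)/2 + m*epsilon
= 2*1*3/2 + 2*1
= 6/2 + 2
= 3 + 2 = 5

5


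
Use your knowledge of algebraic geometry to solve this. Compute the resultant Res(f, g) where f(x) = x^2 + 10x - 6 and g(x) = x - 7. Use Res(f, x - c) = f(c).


For Res(f, x - c), we evaluate f at x = c.
f(7) = 7^2 + 10*7 - 6
= 49 + 70 - 6
= 119 - 6 = 113
Res(f, g) = 113

113


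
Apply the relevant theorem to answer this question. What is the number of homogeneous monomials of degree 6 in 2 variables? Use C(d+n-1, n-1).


The number of degree-6 monomials in 2 variables is C(d+n-1, n-1).
= C(6+2-1, 2-1) = C(7, 1)
= 7

7


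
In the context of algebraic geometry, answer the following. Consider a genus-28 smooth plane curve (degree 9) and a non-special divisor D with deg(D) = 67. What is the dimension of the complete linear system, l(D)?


First, compute the genus of a smooth plane curve of degree 9:
g = (d-1)(d-2)/2 = (9-1)(9-2)/2 = 28
For a non-special divisor D (i.e., h^1(D) = 0), Riemann-Roch gives:
l(D) = deg(D) - g + 1
Since deg(D) = 67 >= 2g - 1 = 55, D is non-special.
l(D) = 67 - 28 + 1 = 40

40


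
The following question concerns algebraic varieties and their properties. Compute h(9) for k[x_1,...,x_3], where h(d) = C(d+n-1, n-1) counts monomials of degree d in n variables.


The Hilbert function for the polynomial ring in 3 variables is:
h(d) = C(d+n-1, n-1)
h(9) = C(9+3-1, 3-1) = C(11, 2)
= 11! / (2! * 9!)
= 55

55


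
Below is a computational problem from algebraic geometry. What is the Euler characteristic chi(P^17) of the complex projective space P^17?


The complex projective space P^17 has one cell in each even real dimension 0, 2, ..., 34.
The cohomology groups are H^{2k}(P^17) = Z for k = 0,...,17, and 0 otherwise.
Euler characteristic = sum of Betti numbers = 1 per even-dimensional cohomology group.
chi(P^17) = 17 + 1 = 18

18


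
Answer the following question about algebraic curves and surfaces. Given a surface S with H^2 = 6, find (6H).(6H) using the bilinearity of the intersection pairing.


Using bilinearity of the intersection pairing on a surface S:
(aH).(bH) = ab * (H.H)
We have H^2 = 6.
D.E = (6H).(6H) = 6*6*6
= 36*6
= 216

216


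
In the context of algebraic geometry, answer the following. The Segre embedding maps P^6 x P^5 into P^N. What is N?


The Segre embedding maps P^m x P^n into P^N via
all products of coordinates from each factor.
N = (m+1)(n+1) - 1
N = (6+1)(5+1) - 1
N = 7*6 - 1
N = 42 - 1 = 41

41


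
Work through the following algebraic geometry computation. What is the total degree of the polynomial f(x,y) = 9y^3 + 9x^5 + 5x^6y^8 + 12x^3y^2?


Examine each term for its total degree (sum of exponents).
  Term '9y^3' has total degree 0+3 = 3.
  Term '9x^5' has total degree 5+0 = 5.
  Term '5x^6y^8' has total degree 6+8 = 14.
  Term '12x^3y^2' has total degree 3+2 = 5.
The maximum total degree among all terms is 14.

14


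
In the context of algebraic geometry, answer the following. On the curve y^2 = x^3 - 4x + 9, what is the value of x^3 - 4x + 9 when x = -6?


Compute x^3 - 4x + 9 at x = -6:
x^3 = (-6)^3 = -216
(-4)*x = (-4)*(-6) = 24
Sum: -216 + 24 + 9 = -183

-183


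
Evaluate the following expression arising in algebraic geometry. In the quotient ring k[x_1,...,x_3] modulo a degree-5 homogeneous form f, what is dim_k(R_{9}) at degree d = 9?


For R = k[x_1,...,x_n]/(f) with f homogeneous of degree e:
The Hilbert series is (1 - t^e)/(1 - t)^n.
So h(d) = C(d+n-1, n-1) - C(d-e+n-1, n-1) for d >= e.
With n=3, e=5, d=9:
C(9+3-1, 3-1) = C(11, 2) = 55
C(9-5+3-1, 3-1) = C(6, 2) = 15
h(9) = 55 - 15 = 40

40


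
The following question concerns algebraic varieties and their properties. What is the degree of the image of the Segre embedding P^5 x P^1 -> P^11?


The degree of the Segre variety P^5 x P^1 is C(m+n, m).
= C(6, 5)
= 6

6


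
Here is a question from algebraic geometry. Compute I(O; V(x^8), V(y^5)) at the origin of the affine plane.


The intersection multiplicity of V(x^a) and V(y^b) at the origin is:
I(O; V(x^8), V(y^5)) = dim_k(k[x,y]/(x^8, y^5))
A basis for k[x,y]/(x^8, y^5) is the set of monomials x^i * y^j
where 0 <= i < 8 and 0 <= j < 5.
The number of such monomials is 8 * 5 = 40

40


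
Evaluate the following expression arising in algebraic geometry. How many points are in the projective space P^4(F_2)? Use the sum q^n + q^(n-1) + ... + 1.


P^4(F_2) has (q^(n+1) - 1)/(q - 1) points.
= 2^4 + 2^3 + 2^2 + 2^1 + 2^0
= 16 + 8 + 4 + 2 + 1
= 31

31


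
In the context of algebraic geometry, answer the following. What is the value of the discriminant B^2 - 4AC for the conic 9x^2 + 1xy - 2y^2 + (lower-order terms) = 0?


The discriminant of a conic Ax^2 + Bxy + Cy^2 + ... = 0 is B^2 - 4AC.
B^2 = 1^2 = 1
4AC = 4*9*(-2) = -72
Discriminant = 1 + 72 = 73

73


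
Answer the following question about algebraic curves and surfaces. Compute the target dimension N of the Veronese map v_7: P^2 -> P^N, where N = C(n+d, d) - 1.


The Veronese embedding v_d: P^n -> P^N maps each point to all
degree-d monomials in n+1 homogeneous coordinates.
N = C(n+d, d) - 1
N = C(2+7, 7) - 1
N = C(9, 7) - 1
C(9, 7) = 36
N = 36 - 1 = 35

35


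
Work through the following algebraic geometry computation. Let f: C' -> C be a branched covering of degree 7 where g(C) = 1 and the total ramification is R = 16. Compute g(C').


Riemann-Hurwitz formula: 2g' - 2 = d(2g - 2) + R
Given: d = 7, g = 1, R = 16
2g' - 2 = 7*(2*1 - 2) + 16
2g' - 2 = 7*0 + 16
2g' - 2 = 0 + 16 = 16
2g' = 18
g' = 9

9


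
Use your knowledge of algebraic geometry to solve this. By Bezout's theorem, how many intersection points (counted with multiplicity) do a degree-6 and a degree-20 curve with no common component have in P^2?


Bezout's theorem states the intersection count equals the product of degrees.
Intersection count = 6 * 20 = 120

120


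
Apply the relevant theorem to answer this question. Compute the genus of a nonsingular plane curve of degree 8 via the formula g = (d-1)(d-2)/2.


Using the genus formula for smooth plane curves:
g = (d-1)(d-2)/2
g = (8-1)(8-2)/2
g = 7*6/2
g = 42/2 = 21

21


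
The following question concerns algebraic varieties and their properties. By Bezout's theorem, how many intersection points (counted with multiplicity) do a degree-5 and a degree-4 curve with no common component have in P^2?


Bezout's theorem states the intersection count equals the product of degrees.
Intersection count = 5 * 4 = 20

20


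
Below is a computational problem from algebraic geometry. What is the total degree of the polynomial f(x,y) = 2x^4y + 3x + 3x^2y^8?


Examine each term for its total degree (sum of exponents).
  Term '2x^4y' has total degree 4+1 = 5.
  Term '3x' has total degree 1+0 = 1.
  Term '3x^2y^8' has total degree 2+8 = 10.
The maximum total degree among all terms is 10.

10


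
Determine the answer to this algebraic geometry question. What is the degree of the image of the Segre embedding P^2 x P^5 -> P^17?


The degree of the Segre variety P^2 x P^5 is C(m+n, m).
= C(7, 2)
= 21

21


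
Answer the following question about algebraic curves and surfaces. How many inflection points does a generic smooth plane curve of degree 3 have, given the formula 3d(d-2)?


For a general smooth plane curve C of degree d, the inflection points are
the intersection of C with its Hessian curve, which has degree 3(d-2).
By Bezout, the total intersection number is d * 3(d-2) = 3 * 3 = 9.
For a general curve every flex is ordinary, so each contributes
multiplicity 1 to C·Hess(C), and the number of distinct inflection
points is 3d(d-2).
Inflection points = 3*3*(3-2) = 3*3*1 = 9

9


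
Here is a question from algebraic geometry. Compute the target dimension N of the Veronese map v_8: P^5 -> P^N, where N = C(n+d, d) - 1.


The Veronese embedding v_d: P^n -> P^N maps each point to all
degree-d monomials in n+1 homogeneous coordinates.
N = C(n+d, d) - 1
N = C(5+8, 8) - 1
N = C(13, 8) - 1
C(13, 8) = 1287
N = 1287 - 1 = 1286

1286


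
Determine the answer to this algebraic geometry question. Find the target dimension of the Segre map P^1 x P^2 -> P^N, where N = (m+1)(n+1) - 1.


The Segre embedding maps P^m x P^n into P^N via
all products of coordinates from each factor.
N = (m+1)(n+1) - 1
N = (1+1)(2+1) - 1
N = 2*3 - 1
N = 6 - 1 = 5

5


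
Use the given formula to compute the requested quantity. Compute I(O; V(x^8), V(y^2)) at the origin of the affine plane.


The intersection multiplicity of V(x^a) and V(y^b) at the origin is:
I(O; V(x^8), V(y^2)) = dim_k(k[x,y]/(x^8, y^2))
A basis for k[x,y]/(x^8, y^2) is the set of monomials x^i * y^j
where 0 <= i < 8 and 0 <= j < 2.
The number of such monomials is 8 * 2 = 16

16


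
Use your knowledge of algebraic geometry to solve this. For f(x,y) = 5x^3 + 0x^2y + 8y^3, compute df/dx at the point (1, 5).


df/dx = 3*5*x^2 + 2*0*x^1*y
At (1,5): 3*5*1^2 + 2*0*1^1*5
= 15 + 0
= 15

15


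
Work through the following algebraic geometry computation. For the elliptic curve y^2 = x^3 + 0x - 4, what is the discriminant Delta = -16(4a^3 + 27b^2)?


Compute each component:
4a^3 = 4*0^3 = 4*0 = 0
27b^2 = 27*(-4)^2 = 27*16 = 432
4a^3 + 27b^2 = 0 + 432 = 432
Delta = -16*432 = -6912

-6912


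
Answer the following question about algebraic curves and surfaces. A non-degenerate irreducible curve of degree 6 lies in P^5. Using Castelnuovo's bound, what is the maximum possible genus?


Castelnuovo's bound: write d - 1 = m(r-1) + epsilon with 0 <= epsilon < r-1.
d - 1 = 6 - 1 = 5
r - 1 = 5 - 1 = 4
5 = 1*4 + 1, so m = 1, epsilon = 1
pi(d, r) = m(m-1)(r-1)/2 + m*epsilon
= 1*0*4/2 + 1*1
= 0/2 + 1
= 0 + 1 = 1

1


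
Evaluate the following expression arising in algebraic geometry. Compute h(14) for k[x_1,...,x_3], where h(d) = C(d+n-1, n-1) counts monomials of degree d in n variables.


The Hilbert function for the polynomial ring in 3 variables is:
h(d) = C(d+n-1, n-1)
h(14) = C(14+3-1, 3-1) = C(16, 2)
= 16! / (2! * 14!)
= 120

120


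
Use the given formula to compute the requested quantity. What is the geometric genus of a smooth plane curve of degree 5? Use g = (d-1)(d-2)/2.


Using the genus formula for smooth plane curves:
g = (d-1)(d-2)/2
g = (5-1)(5-2)/2
g = 4*3/2
g = 12/2 = 6

6


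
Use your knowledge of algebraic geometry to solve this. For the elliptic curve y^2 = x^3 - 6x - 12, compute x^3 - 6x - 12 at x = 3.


Compute x^3 - 6x - 12 at x = 3:
x^3 = 3^3 = 27
(-6)*x = (-6)*3 = -18
Sum: 27 - 18 - 12 = -3

-3


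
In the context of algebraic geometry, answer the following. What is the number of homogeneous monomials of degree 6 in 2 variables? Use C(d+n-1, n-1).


The number of degree-6 monomials in 2 variables is C(d+n-1, n-1).
= C(6+2-1, 2-1) = C(7, 1)
= 7

7


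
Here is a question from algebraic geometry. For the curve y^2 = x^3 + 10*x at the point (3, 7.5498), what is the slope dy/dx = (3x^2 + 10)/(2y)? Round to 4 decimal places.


Using implicit differentiation of y^2 = x^3 + 10*x:
2y * dy/dx = 3x^2 + 10
dy/dx = (3x^2 + 10)/(2y)
Numerator: 3*3^2 + 10 = 37
Denominator: 2*7.5498 = 15.0996
dy/dx = 37/15.0996 = 2.4504

2.4504


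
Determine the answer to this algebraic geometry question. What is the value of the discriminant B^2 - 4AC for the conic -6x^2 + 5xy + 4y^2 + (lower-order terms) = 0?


The discriminant of a conic Ax^2 + Bxy + Cy^2 + ... = 0 is B^2 - 4AC.
B^2 = 5^2 = 25
4AC = 4*(-6)*4 = -96
Discriminant = 25 + 96 = 121

121


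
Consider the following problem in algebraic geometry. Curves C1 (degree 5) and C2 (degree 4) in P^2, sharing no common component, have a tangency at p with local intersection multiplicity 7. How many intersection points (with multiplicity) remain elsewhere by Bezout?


By Bezout's theorem, the total intersection number is d1 * d2.
Total = 5 * 4 = 20
Intersection multiplicity at p = 7
Remaining intersections = 20 - 7 = 13

13


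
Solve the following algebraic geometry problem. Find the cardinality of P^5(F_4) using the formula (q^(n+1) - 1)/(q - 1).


P^5(F_4) has (q^(n+1) - 1)/(q - 1) points.
= 4^5 + 4^4 + 4^3 + 4^2 + 4^1 + 4^0
= 1024 + 256 + 64 + 16 + 4 + 1
= 1365

1365


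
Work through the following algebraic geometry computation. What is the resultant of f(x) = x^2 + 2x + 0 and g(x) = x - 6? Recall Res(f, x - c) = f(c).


For Res(f, x - c), we evaluate f at x = c.
f(6) = 6^2 + 2*6 + 0
= 36 + 12 + 0
= 48 + 0 = 48
Res(f, g) = 48

48


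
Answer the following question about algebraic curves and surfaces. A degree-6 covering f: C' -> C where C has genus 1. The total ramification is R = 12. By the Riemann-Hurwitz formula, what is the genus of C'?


Riemann-Hurwitz formula: 2g' - 2 = d(2g - 2) + R
Given: d = 6, g = 1, R = 12
2g' - 2 = 6*(2*1 - 2) + 12
2g' - 2 = 6*0 + 12
2g' - 2 = 0 + 12 = 12
2g' = 14
g' = 7

7


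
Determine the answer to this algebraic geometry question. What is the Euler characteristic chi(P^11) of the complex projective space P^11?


The complex projective space P^11 has one cell in each even real dimension 0, 2, ..., 22.
The cohomology groups are H^{2k}(P^11) = Z for k = 0,...,11, and 0 otherwise.
Euler characteristic = sum of Betti numbers = 1 per even-dimensional cohomology group.
chi(P^11) = 11 + 1 = 12

12


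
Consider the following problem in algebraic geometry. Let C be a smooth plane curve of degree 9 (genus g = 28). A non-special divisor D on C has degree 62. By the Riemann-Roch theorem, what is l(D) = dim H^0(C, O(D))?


First, compute the genus of a smooth plane curve of degree 9:
g = (d-1)(d-2)/2 = (9-1)(9-2)/2 = 28
For a non-special divisor D (i.e., h^1(D) = 0), Riemann-Roch gives:
l(D) = deg(D) - g + 1
Since deg(D) = 62 >= 2g - 1 = 55, D is non-special.
l(D) = 62 - 28 + 1 = 35

35


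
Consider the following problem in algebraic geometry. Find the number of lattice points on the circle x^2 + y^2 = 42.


Systematically check integer values of x where x^2 <= 42.
For each valid x, check if 42 - x^2 is a perfect square.
Total integer solutions found: 0

0


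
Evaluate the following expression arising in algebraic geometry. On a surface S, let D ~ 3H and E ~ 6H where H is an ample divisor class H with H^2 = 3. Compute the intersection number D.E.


Using bilinearity of the intersection pairing on a surface S:
(aH).(bH) = ab * (H.H)
We have H^2 = 3.
D.E = (3H).(6H) = 3*6*3
= 18*3
= 54

54


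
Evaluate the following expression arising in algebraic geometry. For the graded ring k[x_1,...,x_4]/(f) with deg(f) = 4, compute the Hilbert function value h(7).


For R = k[x_1,...,x_n]/(f) with f homogeneous of degree e:
The Hilbert series is (1 - t^e)/(1 - t)^n.
So h(d) = C(d+n-1, n-1) - C(d-e+n-1, n-1) for d >= e.
With n=4, e=4, d=7:
C(7+4-1, 4-1) = C(10, 3) = 120
C(7-4+4-1, 4-1) = C(6, 3) = 20
h(7) = 120 - 20 = 100

100


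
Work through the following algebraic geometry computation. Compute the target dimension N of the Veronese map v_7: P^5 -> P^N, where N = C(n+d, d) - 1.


The Veronese embedding v_d: P^n -> P^N maps each point to all
degree-d monomials in n+1 homogeneous coordinates.
N = C(n+d, d) - 1
N = C(5+7, 7) - 1
N = C(12, 7) - 1
C(12, 7) = 792
N = 792 - 1 = 791

791


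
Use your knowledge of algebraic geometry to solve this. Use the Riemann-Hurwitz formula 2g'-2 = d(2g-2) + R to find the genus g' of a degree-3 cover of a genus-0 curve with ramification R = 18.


Riemann-Hurwitz formula: 2g' - 2 = d(2g - 2) + R
Given: d = 3, g = 0, R = 18
2g' - 2 = 3*(2*0 - 2) + 18
2g' - 2 = 3*(-2) + 18
2g' - 2 = -6 + 18 = 12
2g' = 14
g' = 7

7


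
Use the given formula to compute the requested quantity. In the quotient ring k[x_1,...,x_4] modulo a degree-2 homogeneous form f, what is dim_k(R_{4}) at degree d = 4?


For R = k[x_1,...,x_n]/(f) with f homogeneous of degree e:
The Hilbert series is (1 - t^e)/(1 - t)^n.
So h(d) = C(d+n-1, n-1) - C(d-e+n-1, n-1) for d >= e.
With n=4, e=2, d=4:
C(4+4-1, 4-1) = C(7, 3) = 35
C(4-2+4-1, 4-1) = C(5, 3) = 10
h(4) = 35 - 10 = 25

25


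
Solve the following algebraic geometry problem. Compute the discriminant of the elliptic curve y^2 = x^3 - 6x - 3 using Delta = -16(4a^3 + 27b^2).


Compute each component:
4a^3 = 4*(-6)^3 = 4*(-216) = -864
27b^2 = 27*(-3)^2 = 27*9 = 243
4a^3 + 27b^2 = -864 + 243 = -621
Delta = -16*(-621) = 9936

9936


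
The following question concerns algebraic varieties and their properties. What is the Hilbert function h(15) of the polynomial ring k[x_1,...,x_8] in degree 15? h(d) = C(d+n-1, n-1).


The Hilbert function for the polynomial ring in 8 variables is:
h(d) = C(d+n-1, n-1)
h(15) = C(15+8-1, 8-1) = C(22, 7)
= 22! / (7! * 15!)
= 170544

170544


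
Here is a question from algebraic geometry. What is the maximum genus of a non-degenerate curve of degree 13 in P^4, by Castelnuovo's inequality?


Castelnuovo's bound: write d - 1 = m(r-1) + epsilon with 0 <= epsilon < r-1.
d - 1 = 13 - 1 = 12
r - 1 = 4 - 1 = 3
12 = 4*3 + 0, so m = 4, epsilon = 0
pi(d, r) = m(m-1)(r-1)/2 + m*epsilon
= 4*3*3/2 + 4*0
= 36/2 + 0
= 18 + 0 = 18

18


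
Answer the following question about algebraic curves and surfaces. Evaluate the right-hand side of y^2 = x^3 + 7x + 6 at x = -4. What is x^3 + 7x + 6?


Compute x^3 + 7x + 6 at x = -4:
x^3 = (-4)^3 = -64
7*x = 7*(-4) = -28
Sum: -64 - 28 + 6 = -86

-86


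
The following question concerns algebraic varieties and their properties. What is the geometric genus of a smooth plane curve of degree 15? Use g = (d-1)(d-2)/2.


Using the genus formula for smooth plane curves:
g = (d-1)(d-2)/2
g = (15-1)(15-2)/2
g = 14*13/2
g = 182/2 = 91

91


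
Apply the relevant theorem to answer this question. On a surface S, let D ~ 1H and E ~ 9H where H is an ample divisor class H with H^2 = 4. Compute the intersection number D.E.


Using bilinearity of the intersection pairing on a surface S:
(aH).(bH) = ab * (H.H)
We have H^2 = 4.
D.E = (1H).(9H) = 1*9*4
= 9*4
= 36

36


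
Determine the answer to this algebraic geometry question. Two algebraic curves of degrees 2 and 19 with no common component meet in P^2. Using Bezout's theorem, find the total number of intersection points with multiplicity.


Bezout's theorem states the intersection count equals the product of degrees.
Intersection count = 2 * 19 = 38

38


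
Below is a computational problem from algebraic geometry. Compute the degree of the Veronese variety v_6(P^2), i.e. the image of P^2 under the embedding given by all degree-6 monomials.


The Veronese variety v_6(P^2) has degree d^r.
d^r = 6^2 = 36

36


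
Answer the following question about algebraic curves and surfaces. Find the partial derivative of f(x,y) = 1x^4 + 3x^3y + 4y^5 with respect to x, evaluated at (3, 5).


df/dx = 4*1*x^3 + 3*3*x^2*y
At (3,5): 4*1*3^3 + 3*3*3^2*5
= 108 + 405
= 513

513


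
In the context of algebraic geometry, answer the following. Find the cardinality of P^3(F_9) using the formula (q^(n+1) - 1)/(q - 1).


P^3(F_9) has (q^(n+1) - 1)/(q - 1) points.
= 9^3 + 9^2 + 9^1 + 9^0
= 729 + 81 + 9 + 1
= 820

820


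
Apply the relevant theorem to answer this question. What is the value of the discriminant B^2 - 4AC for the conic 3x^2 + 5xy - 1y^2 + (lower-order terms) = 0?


The discriminant of a conic Ax^2 + Bxy + Cy^2 + ... = 0 is B^2 - 4AC.
B^2 = 5^2 = 25
4AC = 4*3*(-1) = -12
Discriminant = 25 + 12 = 37

37


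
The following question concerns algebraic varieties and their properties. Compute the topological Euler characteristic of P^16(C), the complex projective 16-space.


The complex projective space P^16 has one cell in each even real dimension 0, 2, ..., 32.
The cohomology groups are H^{2k}(P^16) = Z for k = 0,...,16, and 0 otherwise.
Euler characteristic = sum of Betti numbers = 1 per even-dimensional cohomology group.
chi(P^16) = 16 + 1 = 17

17


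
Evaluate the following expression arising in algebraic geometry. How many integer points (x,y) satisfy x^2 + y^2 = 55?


Systematically check integer values of x where x^2 <= 55.
For each valid x, check if 55 - x^2 is a perfect square.
Total integer solutions found: 0

0


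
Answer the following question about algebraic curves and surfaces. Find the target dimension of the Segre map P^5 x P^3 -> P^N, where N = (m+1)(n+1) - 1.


The Segre embedding maps P^m x P^n into P^N via
all products of coordinates from each factor.
N = (m+1)(n+1) - 1
N = (5+1)(3+1) - 1
N = 6*4 - 1
N = 24 - 1 = 23

23


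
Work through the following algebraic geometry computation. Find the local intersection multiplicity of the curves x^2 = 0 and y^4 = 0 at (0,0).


The intersection multiplicity of V(x^a) and V(y^b) at the origin is:
I(O; V(x^2), V(y^4)) = dim_k(k[x,y]/(x^2, y^4))
A basis for k[x,y]/(x^2, y^4) is the set of monomials x^i * y^j
where 0 <= i < 2 and 0 <= j < 4.
The number of such monomials is 2 * 4 = 8

8


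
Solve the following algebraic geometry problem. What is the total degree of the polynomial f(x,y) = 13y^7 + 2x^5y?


Examine each term for its total degree (sum of exponents).
  Term '13y^7' has total degree 0+7 = 7.
  Term '2x^5y' has total degree 5+1 = 6.
The maximum total degree among all terms is 7.

7


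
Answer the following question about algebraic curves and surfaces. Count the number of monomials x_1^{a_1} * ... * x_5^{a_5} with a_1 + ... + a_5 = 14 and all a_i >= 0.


The number of degree-14 monomials in 5 variables is C(d+n-1, n-1).
= C(14+5-1, 5-1) = C(18, 4)
= 3060

3060


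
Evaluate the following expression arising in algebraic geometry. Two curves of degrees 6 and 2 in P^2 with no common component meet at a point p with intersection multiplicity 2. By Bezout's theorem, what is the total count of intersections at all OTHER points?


By Bezout's theorem, the total intersection number is d1 * d2.
Total = 6 * 2 = 12
Intersection multiplicity at p = 2
Remaining intersections = 12 - 2 = 10

10


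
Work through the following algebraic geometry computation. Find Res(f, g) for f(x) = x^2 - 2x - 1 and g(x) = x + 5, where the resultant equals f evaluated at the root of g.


For Res(f, x - c), we evaluate f at x = c.
f(-5) = (-5)^2 - 2*(-5) - 1
= 25 + 10 - 1
= 35 - 1 = 34
Res(f, g) = 34

34


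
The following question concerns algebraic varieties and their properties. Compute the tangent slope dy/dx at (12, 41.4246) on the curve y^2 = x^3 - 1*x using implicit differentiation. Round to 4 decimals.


Using implicit differentiation of y^2 = x^3 - 1*x:
2y * dy/dx = 3x^2 - 1
dy/dx = (3x^2 - 1)/(2y)
Numerator: 3*12^2 - 1 = 431
Denominator: 2*41.4246 = 82.8492
dy/dx = 431/82.8492 = 5.2022

5.2022


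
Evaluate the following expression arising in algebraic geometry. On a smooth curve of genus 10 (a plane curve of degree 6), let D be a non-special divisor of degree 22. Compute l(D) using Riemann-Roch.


First, compute the genus of a smooth plane curve of degree 6:
g = (d-1)(d-2)/2 = (6-1)(6-2)/2 = 10
For a non-special divisor D (i.e., h^1(D) = 0), Riemann-Roch gives:
l(D) = deg(D) - g + 1
Since deg(D) = 22 >= 2g - 1 = 19, D is non-special.
l(D) = 22 - 10 + 1 = 13

13


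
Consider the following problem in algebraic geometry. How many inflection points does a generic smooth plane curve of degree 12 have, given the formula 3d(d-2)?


For a general smooth plane curve C of degree d, the inflection points are
the intersection of C with its Hessian curve, which has degree 3(d-2).
By Bezout, the total intersection number is d * 3(d-2) = 12 * 30 = 360.
For a general curve every flex is ordinary, so each contributes
multiplicity 1 to C·Hess(C), and the number of distinct inflection
points is 3d(d-2).
Inflection points = 3*12*(12-2) = 3*12*10 = 360

360


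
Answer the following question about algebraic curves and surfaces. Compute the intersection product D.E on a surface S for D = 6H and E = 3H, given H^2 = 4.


Using bilinearity of the intersection pairing on a surface S:
(aH).(bH) = ab * (H.H)
We have H^2 = 4.
D.E = (6H).(3H) = 6*3*4
= 18*4
= 72

72


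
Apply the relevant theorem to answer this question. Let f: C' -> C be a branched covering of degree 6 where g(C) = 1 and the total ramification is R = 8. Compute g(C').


Riemann-Hurwitz formula: 2g' - 2 = d(2g - 2) + R
Given: d = 6, g = 1, R = 8
2g' - 2 = 6*(2*1 - 2) + 8
2g' - 2 = 6*0 + 8
2g' - 2 = 0 + 8 = 8
2g' = 10
g' = 5

5


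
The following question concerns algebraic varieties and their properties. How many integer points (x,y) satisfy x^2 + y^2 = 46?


Systematically check integer values of x where x^2 <= 46.
For each valid x, check if 46 - x^2 is a perfect square.
Total integer solutions found: 0

0


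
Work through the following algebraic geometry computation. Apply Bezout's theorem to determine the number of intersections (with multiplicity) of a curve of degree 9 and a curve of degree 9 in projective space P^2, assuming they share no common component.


Bezout's theorem states the intersection count equals the product of degrees.
Intersection count = 9 * 9 = 81

81


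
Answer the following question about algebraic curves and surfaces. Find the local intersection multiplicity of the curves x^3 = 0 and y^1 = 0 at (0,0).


The intersection multiplicity of V(x^a) and V(y^b) at the origin is:
I(O; V(x^3), V(y^1)) = dim_k(k[x,y]/(x^3, y^1))
A basis for k[x,y]/(x^3, y^1) is the set of monomials x^i * y^j
where 0 <= i < 3 and 0 <= j < 1.
The number of such monomials is 3 * 1 = 3

3


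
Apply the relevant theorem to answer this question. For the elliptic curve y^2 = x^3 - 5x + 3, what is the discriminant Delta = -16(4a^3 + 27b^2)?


Compute each component:
4a^3 = 4*(-5)^3 = 4*(-125) = -500
27b^2 = 27*3^2 = 27*9 = 243
4a^3 + 27b^2 = -500 + 243 = -257
Delta = -16*(-257) = 4112

4112


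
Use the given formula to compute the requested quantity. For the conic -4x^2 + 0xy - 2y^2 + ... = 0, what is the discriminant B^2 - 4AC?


The discriminant of a conic Ax^2 + Bxy + Cy^2 + ... = 0 is B^2 - 4AC.
B^2 = 0^2 = 0
4AC = 4*(-4)*(-2) = 32
Discriminant = 0 - 32 = -32

-32


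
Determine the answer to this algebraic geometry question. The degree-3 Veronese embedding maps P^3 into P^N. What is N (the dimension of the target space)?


The Veronese embedding v_d: P^n -> P^N maps each point to all
degree-d monomials in n+1 homogeneous coordinates.
N = C(n+d, d) - 1
N = C(3+3, 3) - 1
N = C(6, 3) - 1
C(6, 3) = 20
N = 20 - 1 = 19

19


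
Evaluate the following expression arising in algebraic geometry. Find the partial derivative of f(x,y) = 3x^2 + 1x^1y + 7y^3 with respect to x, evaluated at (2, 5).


df/dx = 2*3*x^1 + 1*1*x^0*y
At (2,5): 2*3*2^1 + 1*1*2^0*5
= 12 + 5
= 17

17


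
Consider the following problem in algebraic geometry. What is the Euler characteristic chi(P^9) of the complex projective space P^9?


The complex projective space P^9 has one cell in each even real dimension 0, 2, ..., 18.
The cohomology groups are H^{2k}(P^9) = Z for k = 0,...,9, and 0 otherwise.
Euler characteristic = sum of Betti numbers = 1 per even-dimensional cohomology group.
chi(P^9) = 9 + 1 = 10

10


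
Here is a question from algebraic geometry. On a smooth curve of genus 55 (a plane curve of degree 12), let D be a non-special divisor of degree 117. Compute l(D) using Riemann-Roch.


First, compute the genus of a smooth plane curve of degree 12:
g = (d-1)(d-2)/2 = (12-1)(12-2)/2 = 55
For a non-special divisor D (i.e., h^1(D) = 0), Riemann-Roch gives:
l(D) = deg(D) - g + 1
Since deg(D) = 117 >= 2g - 1 = 109, D is non-special.
l(D) = 117 - 55 + 1 = 63

63


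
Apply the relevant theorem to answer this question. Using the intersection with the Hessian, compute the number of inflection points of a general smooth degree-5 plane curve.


For a general smooth plane curve C of degree d, the inflection points are
the intersection of C with its Hessian curve, which has degree 3(d-2).
By Bezout, the total intersection number is d * 3(d-2) = 5 * 9 = 45.
For a general curve every flex is ordinary, so each contributes
multiplicity 1 to C·Hess(C), and the number of distinct inflection
points is 3d(d-2).
Inflection points = 3*5*(5-2) = 3*5*3 = 45

45


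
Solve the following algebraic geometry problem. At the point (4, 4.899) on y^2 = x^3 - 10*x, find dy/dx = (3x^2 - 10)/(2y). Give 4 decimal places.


Using implicit differentiation of y^2 = x^3 - 10*x:
2y * dy/dx = 3x^2 - 10
dy/dx = (3x^2 - 10)/(2y)
Numerator: 3*4^2 - 10 = 38
Denominator: 2*4.899 = 9.798
dy/dx = 38/9.798 = 3.8783

3.8783


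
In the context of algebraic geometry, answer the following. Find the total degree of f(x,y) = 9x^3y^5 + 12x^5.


Examine each term for its total degree (sum of exponents).
  Term '9x^3y^5' has total degree 3+5 = 8.
  Term '12x^5' has total degree 5+0 = 5.
The maximum total degree among all terms is 8.

8


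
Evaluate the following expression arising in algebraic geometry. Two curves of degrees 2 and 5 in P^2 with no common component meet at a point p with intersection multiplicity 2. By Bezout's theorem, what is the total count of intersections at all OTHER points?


By Bezout's theorem, the total intersection number is d1 * d2.
Total = 2 * 5 = 10
Intersection multiplicity at p = 2
Remaining intersections = 10 - 2 = 8

8


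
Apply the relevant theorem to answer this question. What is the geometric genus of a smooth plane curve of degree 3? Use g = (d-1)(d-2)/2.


Using the genus formula for smooth plane curves:
g = (d-1)(d-2)/2
g = (3-1)(3-2)/2
g = 2*1/2
g = 2/2 = 1

1


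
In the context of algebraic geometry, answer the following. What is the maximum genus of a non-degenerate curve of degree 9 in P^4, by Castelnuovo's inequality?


Castelnuovo's bound: write d - 1 = m(r-1) + epsilon with 0 <= epsilon < r-1.
d - 1 = 9 - 1 = 8
r - 1 = 4 - 1 = 3
8 = 2*3 + 2, so m = 2, epsilon = 2
pi(d, r) = m(m-1)(r-1)/2 + m*epsilon
= 2*1*3/2 + 2*2
= 6/2 + 4
= 3 + 4 = 7

7


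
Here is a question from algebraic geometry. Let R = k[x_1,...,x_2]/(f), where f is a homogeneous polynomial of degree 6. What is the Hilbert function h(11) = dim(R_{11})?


For R = k[x_1,...,x_n]/(f) with f homogeneous of degree e:
The Hilbert series is (1 - t^e)/(1 - t)^n.
So h(d) = C(d+n-1, n-1) - C(d-e+n-1, n-1) for d >= e.
With n=2, e=6, d=11:
C(11+2-1, 2-1) = C(12, 1) = 12
C(11-6+2-1, 2-1) = C(6, 1) = 6
h(11) = 12 - 6 = 6

6


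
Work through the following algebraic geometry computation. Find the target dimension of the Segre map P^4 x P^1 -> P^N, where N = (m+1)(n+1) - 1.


The Segre embedding maps P^m x P^n into P^N via
all products of coordinates from each factor.
N = (m+1)(n+1) - 1
N = (4+1)(1+1) - 1
N = 5*2 - 1
N = 10 - 1 = 9

9


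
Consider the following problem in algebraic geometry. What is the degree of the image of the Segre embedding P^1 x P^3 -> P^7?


The degree of the Segre variety P^1 x P^3 is C(m+n, m).
= C(4, 1)
= 4

4


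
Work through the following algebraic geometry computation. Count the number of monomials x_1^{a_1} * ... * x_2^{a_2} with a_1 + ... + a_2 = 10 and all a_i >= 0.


The number of degree-10 monomials in 2 variables is C(d+n-1, n-1).
= C(10+2-1, 2-1) = C(11, 1)
= 11

11


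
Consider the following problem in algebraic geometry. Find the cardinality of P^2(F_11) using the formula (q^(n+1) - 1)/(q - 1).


P^2(F_11) has (q^(n+1) - 1)/(q - 1) points.
= 11^2 + 11^1 + 11^0
= 121 + 11 + 1
= 133

133


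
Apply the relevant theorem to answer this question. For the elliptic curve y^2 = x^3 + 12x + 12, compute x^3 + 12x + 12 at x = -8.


Compute x^3 + 12x + 12 at x = -8:
x^3 = (-8)^3 = -512
12*x = 12*(-8) = -96
Sum: -512 - 96 + 12 = -596

-596


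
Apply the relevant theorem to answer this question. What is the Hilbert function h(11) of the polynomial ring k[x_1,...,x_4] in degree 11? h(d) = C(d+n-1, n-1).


The Hilbert function for the polynomial ring in 4 variables is:
h(d) = C(d+n-1, n-1)
h(11) = C(11+4-1, 4-1) = C(14, 3)
= 14! / (3! * 11!)
= 364

364


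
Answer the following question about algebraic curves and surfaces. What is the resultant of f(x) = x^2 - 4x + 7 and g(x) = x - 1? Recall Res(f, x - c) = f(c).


For Res(f, x - c), we evaluate f at x = c.
f(1) = 1^2 - 4*1 + 7
= 1 - 4 + 7
= -3 + 7 = 4
Res(f, g) = 4

4


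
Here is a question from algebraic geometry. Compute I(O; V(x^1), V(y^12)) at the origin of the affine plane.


The intersection multiplicity of V(x^a) and V(y^b) at the origin is:
I(O; V(x^1), V(y^12)) = dim_k(k[x,y]/(x^1, y^12))
A basis for k[x,y]/(x^1, y^12) is the set of monomials x^i * y^j
where 0 <= i < 1 and 0 <= j < 12.
The number of such monomials is 1 * 12 = 12

12


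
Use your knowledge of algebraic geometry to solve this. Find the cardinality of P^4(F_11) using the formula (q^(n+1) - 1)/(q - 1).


P^4(F_11) has (q^(n+1) - 1)/(q - 1) points.
= 11^4 + 11^3 + 11^2 + 11^1 + 11^0
= 14641 + 1331 + 121 + 11 + 1
= 16105

16105


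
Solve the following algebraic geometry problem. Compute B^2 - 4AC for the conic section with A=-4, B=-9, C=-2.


The discriminant of a conic Ax^2 + Bxy + Cy^2 + ... = 0 is B^2 - 4AC.
B^2 = (-9)^2 = 81
4AC = 4*(-4)*(-2) = 32
Discriminant = 81 - 32 = 49

49


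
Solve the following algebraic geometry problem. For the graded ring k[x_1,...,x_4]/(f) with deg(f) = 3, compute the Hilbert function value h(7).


For R = k[x_1,...,x_n]/(f) with f homogeneous of degree e:
The Hilbert series is (1 - t^e)/(1 - t)^n.
So h(d) = C(d+n-1, n-1) - C(d-e+n-1, n-1) for d >= e.
With n=4, e=3, d=7:
C(7+4-1, 4-1) = C(10, 3) = 120
C(7-3+4-1, 4-1) = C(7, 3) = 35
h(7) = 120 - 35 = 85

85


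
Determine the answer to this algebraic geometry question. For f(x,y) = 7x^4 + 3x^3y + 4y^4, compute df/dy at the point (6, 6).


df/dy = 3*x^3 + 4*4*y^3
At (6,6): 3*6^3 + 4*4*6^3
= 648 + 3456
= 4104

4104


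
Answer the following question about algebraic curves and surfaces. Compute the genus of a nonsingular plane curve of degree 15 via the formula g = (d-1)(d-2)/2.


Using the genus formula for smooth plane curves:
g = (d-1)(d-2)/2
g = (15-1)(15-2)/2
g = 14*13/2
g = 182/2 = 91

91


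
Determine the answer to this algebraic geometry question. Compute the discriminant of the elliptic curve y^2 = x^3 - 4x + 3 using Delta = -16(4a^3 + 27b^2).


Compute each component:
4a^3 = 4*(-4)^3 = 4*(-64) = -256
27b^2 = 27*3^2 = 27*9 = 243
4a^3 + 27b^2 = -256 + 243 = -13
Delta = -16*(-13) = 208

208


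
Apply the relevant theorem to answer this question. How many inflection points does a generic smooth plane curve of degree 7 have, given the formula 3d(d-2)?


For a general smooth plane curve C of degree d, the inflection points are
the intersection of C with its Hessian curve, which has degree 3(d-2).
By Bezout, the total intersection number is d * 3(d-2) = 7 * 15 = 105.
For a general curve every flex is ordinary, so each contributes
multiplicity 1 to C·Hess(C), and the number of distinct inflection
points is 3d(d-2).
Inflection points = 3*7*(7-2) = 3*7*5 = 105

105


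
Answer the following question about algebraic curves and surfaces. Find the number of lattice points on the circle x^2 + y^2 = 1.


Systematically check integer values of x where x^2 <= 1.
For each valid x, check if 1 - x^2 is a perfect square.
x=0: 1 - 0 = 1, sqrt = 1 (valid)
x=1: 1 - 1 = 0, sqrt = 0 (valid)
Total integer solutions found: 4

4


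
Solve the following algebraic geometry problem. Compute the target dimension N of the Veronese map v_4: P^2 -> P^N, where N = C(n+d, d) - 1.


The Veronese embedding v_d: P^n -> P^N maps each point to all
degree-d monomials in n+1 homogeneous coordinates.
N = C(n+d, d) - 1
N = C(2+4, 4) - 1
N = C(6, 4) - 1
C(6, 4) = 15
N = 15 - 1 = 14

14


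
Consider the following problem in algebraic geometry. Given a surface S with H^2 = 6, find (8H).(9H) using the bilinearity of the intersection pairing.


Using bilinearity of the intersection pairing on a surface S:
(aH).(bH) = ab * (H.H)
We have H^2 = 6.
D.E = (8H).(9H) = 8*9*6
= 72*6
= 432

432


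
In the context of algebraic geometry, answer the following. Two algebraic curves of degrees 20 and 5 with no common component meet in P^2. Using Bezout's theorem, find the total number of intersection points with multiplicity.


Bezout's theorem states the intersection count equals the product of degrees.
Intersection count = 20 * 5 = 100

100


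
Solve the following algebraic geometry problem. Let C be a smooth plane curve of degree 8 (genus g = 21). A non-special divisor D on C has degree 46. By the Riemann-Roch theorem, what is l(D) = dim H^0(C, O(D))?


First, compute the genus of a smooth plane curve of degree 8:
g = (d-1)(d-2)/2 = (8-1)(8-2)/2 = 21
For a non-special divisor D (i.e., h^1(D) = 0), Riemann-Roch gives:
l(D) = deg(D) - g + 1
Since deg(D) = 46 >= 2g - 1 = 41, D is non-special.
l(D) = 46 - 21 + 1 = 26

26


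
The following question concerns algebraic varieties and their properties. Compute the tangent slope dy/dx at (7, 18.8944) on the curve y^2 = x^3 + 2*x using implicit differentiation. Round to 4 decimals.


Using implicit differentiation of y^2 = x^3 + 2*x:
2y * dy/dx = 3x^2 + 2
dy/dx = (3x^2 + 2)/(2y)
Numerator: 3*7^2 + 2 = 149
Denominator: 2*18.8944 = 37.7888
dy/dx = 149/37.7888 = 3.9430

3.9430


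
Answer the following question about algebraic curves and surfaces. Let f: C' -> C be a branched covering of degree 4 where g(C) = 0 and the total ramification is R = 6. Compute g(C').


Riemann-Hurwitz formula: 2g' - 2 = d(2g - 2) + R
Given: d = 4, g = 0, R = 6
2g' - 2 = 4*(2*0 - 2) + 6
2g' - 2 = 4*(-2) + 6
2g' - 2 = -8 + 6 = -2
2g' = 0
g' = 0

0


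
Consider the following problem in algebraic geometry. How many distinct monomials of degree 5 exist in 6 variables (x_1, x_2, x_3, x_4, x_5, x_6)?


The number of degree-5 monomials in 6 variables is C(d+n-1, n-1).
= C(5+6-1, 6-1) = C(10, 5)
= 252

252
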